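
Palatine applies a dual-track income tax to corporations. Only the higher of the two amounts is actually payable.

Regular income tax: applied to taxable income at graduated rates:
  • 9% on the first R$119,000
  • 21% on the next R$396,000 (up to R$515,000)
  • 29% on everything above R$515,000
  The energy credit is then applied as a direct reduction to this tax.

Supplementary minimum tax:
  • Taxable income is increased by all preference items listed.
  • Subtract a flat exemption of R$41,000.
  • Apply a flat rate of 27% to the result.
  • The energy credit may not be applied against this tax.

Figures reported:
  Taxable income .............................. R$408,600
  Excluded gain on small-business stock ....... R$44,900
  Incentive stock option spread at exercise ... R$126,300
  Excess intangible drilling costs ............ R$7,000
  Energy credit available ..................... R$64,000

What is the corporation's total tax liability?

Supplementary minimum tax:
  Adjusted income: R$408,600 + R$44,900 + R$126,300 + R$7,000 = R$586,800
  Less exemption R$41,000 → base R$545,800
  R$545,800 × 27% = R$147,366

Regular income tax:
  R$119,000 × 9% = R$10,710
  R$289,600 × 21% = R$60,816
  → R$71,526
  Less energy credit R$64,000 → R$7,526

R$147,366 > R$7,526, so the supplementary minimum tax is the binding amount.

R$147,366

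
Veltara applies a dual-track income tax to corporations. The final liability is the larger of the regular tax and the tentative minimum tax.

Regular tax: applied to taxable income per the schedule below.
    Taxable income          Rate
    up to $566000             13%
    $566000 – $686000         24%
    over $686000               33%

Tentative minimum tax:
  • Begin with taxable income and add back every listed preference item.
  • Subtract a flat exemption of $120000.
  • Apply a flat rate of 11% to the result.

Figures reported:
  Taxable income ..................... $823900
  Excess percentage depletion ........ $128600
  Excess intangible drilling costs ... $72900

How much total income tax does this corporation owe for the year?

Tentative minimum tax:
  Adjusted income: $823900 + $128600 + $72900 = $1025400
  Less exemption $120000 → base $905400
  $905400 × 11% = $99594

Regular tax:
  $566000 × 13% = $73580
  $120000 × 24% = $28800
  $137900 × 33% = $45507
  → $147887

$147887 > $99594, so the regular tax governs.

$147887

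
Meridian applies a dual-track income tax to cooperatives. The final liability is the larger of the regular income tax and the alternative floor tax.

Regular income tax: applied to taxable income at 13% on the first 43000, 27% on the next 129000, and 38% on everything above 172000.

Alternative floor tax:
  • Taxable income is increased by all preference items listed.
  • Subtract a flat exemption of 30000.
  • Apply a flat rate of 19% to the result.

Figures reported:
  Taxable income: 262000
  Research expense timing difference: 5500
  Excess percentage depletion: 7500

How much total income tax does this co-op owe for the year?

Alternative floor tax:
  Adjusted income: 262000 + 5500 + 7500 = 275000
  Less exemption 30000 → base 245000
  245000 × 19% = 46550

Regular income tax:
  43000 × 13% = 5590
  129000 × 27% = 34830
  90000 × 38% = 34200
  → 74620

74620 > 46550, so the regular income tax governs.

74620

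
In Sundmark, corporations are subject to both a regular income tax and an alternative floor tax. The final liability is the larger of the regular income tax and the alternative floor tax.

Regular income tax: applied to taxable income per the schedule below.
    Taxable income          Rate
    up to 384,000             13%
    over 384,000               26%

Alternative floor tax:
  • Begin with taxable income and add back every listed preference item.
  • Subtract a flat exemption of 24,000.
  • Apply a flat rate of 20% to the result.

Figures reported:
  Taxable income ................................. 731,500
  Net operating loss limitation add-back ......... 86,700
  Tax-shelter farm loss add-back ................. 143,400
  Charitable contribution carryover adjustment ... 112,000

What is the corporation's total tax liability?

209,920

Alternative floor tax:
  Adjusted income: 731,500 + 86,700 + 143,400 + 112,000 = 1,073,600
  Less exemption 24,000 → base 1,049,600
  1,049,600 × 20% = 209,920

Regular income tax:
  384,000 × 13% = 49,920
  347,500 × 26% = 90,350
  → 140,270

209,920 > 140,270, so the alternative floor tax is the binding amount.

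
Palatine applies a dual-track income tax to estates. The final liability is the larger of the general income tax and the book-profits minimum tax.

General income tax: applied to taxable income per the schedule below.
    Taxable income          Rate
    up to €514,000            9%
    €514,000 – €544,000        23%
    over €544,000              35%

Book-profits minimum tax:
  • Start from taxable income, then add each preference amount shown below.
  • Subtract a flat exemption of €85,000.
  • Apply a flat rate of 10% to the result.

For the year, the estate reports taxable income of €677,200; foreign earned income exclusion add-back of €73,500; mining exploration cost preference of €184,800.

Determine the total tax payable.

€99,780

General income tax:
  €514,000 × 9% = €46,260
  €30,000 × 23% = €6,900
  €133,200 × 35% = €46,620
  → €99,780

Book-profits minimum tax:
  Adjusted income: €677,200 + €73,500 + €184,800 = €935,500
  Less exemption €85,000 → base €850,500
  €850,500 × 10% = €85,050

€99,780 > €85,050, so the general income tax governs.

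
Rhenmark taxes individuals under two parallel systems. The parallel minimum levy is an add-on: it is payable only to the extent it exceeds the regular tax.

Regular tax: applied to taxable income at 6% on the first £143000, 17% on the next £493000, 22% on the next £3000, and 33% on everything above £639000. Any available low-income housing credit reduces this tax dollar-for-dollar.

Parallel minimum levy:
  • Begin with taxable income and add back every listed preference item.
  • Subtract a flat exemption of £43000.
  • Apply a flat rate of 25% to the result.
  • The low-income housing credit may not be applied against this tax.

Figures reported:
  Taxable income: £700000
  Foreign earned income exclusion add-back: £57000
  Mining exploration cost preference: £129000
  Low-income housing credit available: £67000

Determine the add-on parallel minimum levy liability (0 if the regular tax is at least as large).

Parallel minimum levy:
  Adjusted income: £700000 + £57000 + £129000 = £886000
  Less exemption £43000 → base £843000
  £843000 × 25% = £210750

Regular tax:
  £143000 × 6% = £8580
  £493000 × 17% = £83810
  £3000 × 22% = £660
  £61000 × 33% = £20130
  → £113180
  Less low-income housing credit £67000 → £46180

Excess of parallel minimum levy over regular tax: £210750 − £46180 = £164570.

£164570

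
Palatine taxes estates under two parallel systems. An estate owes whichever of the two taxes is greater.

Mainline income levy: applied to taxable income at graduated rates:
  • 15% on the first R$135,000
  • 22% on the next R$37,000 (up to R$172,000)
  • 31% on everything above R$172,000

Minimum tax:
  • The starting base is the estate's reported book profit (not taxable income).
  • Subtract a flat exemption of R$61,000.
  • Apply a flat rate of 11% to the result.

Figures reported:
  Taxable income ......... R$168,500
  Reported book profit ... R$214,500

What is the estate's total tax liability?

Minimum tax:
  Base (reported book profit): R$214,500
  Less exemption R$61,000 → base R$153,500
  R$153,500 × 11% = R$16,885

Mainline income levy:
  R$135,000 × 15% = R$20,250
  R$33,500 × 22% = R$7,370
  → R$27,620

R$27,620 > R$16,885, so the mainline income levy governs.

R$27,620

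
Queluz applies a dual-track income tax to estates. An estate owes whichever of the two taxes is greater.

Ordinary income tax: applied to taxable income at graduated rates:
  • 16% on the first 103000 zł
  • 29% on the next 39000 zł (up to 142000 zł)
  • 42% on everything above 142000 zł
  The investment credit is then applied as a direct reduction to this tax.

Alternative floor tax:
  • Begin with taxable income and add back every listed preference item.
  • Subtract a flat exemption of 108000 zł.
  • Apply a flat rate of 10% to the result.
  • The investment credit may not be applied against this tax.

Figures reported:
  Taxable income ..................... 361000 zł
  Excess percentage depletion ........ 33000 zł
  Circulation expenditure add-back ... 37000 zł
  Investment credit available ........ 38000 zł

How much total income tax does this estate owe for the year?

Alternative floor tax:
  Adjusted income: 361000 zł + 33000 zł + 37000 zł = 431000 zł
  Less exemption 108000 zł → base 323000 zł
  323000 zł × 10% = 32300 zł

Ordinary income tax:
  103000 zł × 16% = 16480 zł
  39000 zł × 29% = 11310 zł
  219000 zł × 42% = 91980 zł
  → 119770 zł
  Less investment credit 38000 zł → 81770 zł

81770 zł > 32300 zł, so the ordinary income tax governs.

81770 zł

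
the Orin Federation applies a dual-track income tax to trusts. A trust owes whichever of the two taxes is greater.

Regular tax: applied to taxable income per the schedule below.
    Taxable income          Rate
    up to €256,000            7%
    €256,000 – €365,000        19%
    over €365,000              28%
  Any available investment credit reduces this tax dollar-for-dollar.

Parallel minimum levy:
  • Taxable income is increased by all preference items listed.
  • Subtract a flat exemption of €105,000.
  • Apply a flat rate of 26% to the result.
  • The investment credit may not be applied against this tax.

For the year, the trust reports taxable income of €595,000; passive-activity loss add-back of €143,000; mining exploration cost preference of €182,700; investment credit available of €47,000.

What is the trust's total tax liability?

Regular tax:
  €256,000 × 7% = €17,920
  €109,000 × 19% = €20,710
  €230,000 × 28% = €64,400
  → €103,030
  Less investment credit €47,000 → €56,030

Parallel minimum levy:
  Adjusted income: €595,000 + €143,000 + €182,700 = €920,700
  Less exemption €105,000 → base €815,700
  €815,700 × 26% = €212,082

€212,082 > €56,030, so the parallel minimum levy is the binding amount.

€212,082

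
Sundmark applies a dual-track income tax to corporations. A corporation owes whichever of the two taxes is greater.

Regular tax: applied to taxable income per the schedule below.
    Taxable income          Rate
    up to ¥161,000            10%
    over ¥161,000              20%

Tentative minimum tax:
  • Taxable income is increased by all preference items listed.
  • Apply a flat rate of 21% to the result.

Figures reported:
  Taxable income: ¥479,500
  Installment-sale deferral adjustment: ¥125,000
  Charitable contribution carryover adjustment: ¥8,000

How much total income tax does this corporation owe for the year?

¥128,625

Tentative minimum tax:
  Adjusted income: ¥479,500 + ¥125,000 + ¥8,000 = ¥612,500
  ¥612,500 × 21% = ¥128,625

Regular tax:
  ¥161,000 × 10% = ¥16,100
  ¥318,500 × 20% = ¥63,700
  → ¥79,800

¥128,625 > ¥79,800, so the tentative minimum tax is the binding amount.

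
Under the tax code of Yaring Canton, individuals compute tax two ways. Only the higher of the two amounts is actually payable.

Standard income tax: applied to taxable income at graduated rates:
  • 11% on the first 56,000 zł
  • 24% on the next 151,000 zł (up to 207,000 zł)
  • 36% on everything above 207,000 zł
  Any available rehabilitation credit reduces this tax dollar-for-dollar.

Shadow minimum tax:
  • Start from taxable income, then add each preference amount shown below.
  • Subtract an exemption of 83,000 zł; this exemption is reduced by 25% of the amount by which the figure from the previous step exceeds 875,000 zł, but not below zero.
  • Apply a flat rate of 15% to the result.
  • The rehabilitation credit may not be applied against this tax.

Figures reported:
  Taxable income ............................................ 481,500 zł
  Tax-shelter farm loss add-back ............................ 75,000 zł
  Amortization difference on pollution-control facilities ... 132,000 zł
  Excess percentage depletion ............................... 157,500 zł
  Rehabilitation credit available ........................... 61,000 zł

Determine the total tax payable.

114,450 zł

Shadow minimum tax:
  Adjusted income: 481,500 zł + 75,000 zł + 132,000 zł + 157,500 zł = 846,000 zł
  Exemption: 846,000 zł ≤ 875,000 zł, so full 83,000 zł applies
  Base: 846,000 zł − 83,000 zł = 763,000 zł
  763,000 zł × 15% = 114,450 zł

Standard income tax:
  56,000 zł × 11% = 6,160 zł
  151,000 zł × 24% = 36,240 zł
  274,500 zł × 36% = 98,820 zł
  → 141,220 zł
  Less rehabilitation credit 61,000 zł → 80,220 zł

114,450 zł > 80,220 zł, so the shadow minimum tax is the binding amount.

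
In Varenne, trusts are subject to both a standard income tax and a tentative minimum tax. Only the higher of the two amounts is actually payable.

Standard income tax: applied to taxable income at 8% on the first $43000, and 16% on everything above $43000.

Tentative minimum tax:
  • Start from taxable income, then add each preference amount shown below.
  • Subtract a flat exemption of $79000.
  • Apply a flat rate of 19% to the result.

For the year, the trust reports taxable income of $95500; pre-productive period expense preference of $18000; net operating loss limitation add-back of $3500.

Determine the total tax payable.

$11840

Tentative minimum tax:
  Adjusted income: $95500 + $18000 + $3500 = $117000
  Less exemption $79000 → base $38000
  $38000 × 19% = $7220

Standard income tax:
  $43000 × 8% = $3440
  $52500 × 16% = $8400
  → $11840

$11840 > $7220, so the standard income tax governs.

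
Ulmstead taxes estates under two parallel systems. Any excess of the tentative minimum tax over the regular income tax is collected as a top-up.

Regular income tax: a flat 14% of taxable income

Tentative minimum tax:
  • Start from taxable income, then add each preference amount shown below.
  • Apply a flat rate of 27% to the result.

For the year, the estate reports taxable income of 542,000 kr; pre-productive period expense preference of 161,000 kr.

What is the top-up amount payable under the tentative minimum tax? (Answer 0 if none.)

113,930 kr

Regular income tax:
  542,000 kr × 14% = 75,880 kr

Tentative minimum tax:
  Adjusted income: 542,000 kr + 161,000 kr = 703,000 kr
  703,000 kr × 27% = 189,810 kr

Excess of tentative minimum tax over regular income tax: 189,810 kr − 75,880 kr = 113,930 kr.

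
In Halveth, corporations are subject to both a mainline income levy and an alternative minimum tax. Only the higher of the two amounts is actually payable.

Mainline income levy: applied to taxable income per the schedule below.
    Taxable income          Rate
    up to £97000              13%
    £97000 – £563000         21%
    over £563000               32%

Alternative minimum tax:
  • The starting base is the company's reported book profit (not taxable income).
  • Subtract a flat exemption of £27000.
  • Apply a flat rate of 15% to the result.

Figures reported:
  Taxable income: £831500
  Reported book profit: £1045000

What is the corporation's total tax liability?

£196390

Alternative minimum tax:
  Base (reported book profit): £1045000
  Less exemption £27000 → base £1018000
  £1018000 × 15% = £152700

Mainline income levy:
  £97000 × 13% = £12610
  £466000 × 21% = £97860
  £268500 × 32% = £85920
  → £196390

£196390 > £152700, so the mainline income levy governs.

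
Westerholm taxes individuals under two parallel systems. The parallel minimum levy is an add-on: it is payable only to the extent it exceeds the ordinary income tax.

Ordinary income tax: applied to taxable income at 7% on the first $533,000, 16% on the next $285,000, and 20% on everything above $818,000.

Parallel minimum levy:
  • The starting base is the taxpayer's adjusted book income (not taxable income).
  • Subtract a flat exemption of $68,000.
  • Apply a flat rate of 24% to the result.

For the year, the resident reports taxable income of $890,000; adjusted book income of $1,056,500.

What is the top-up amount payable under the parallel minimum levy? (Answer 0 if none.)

$139,930

Ordinary income tax:
  $533,000 × 7% = $37,310
  $285,000 × 16% = $45,600
  $72,000 × 20% = $14,400
  → $97,310

Parallel minimum levy:
  Base (adjusted book income): $1,056,500
  Less exemption $68,000 → base $988,500
  $988,500 × 24% = $237,240

Excess of parallel minimum levy over ordinary income tax: $237,240 − $97,310 = $139,930.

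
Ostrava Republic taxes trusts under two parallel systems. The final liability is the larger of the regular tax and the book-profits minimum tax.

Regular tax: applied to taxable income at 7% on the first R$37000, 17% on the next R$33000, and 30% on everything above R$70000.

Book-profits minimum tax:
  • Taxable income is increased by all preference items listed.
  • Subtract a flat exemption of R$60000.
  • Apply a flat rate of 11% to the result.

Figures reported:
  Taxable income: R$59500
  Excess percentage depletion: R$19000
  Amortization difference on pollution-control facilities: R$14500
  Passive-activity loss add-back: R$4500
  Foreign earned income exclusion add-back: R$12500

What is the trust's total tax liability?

Regular tax:
  R$37000 × 7% = R$2590
  R$22500 × 17% = R$3825
  → R$6415

Book-profits minimum tax:
  Adjusted income: R$59500 + R$19000 + R$14500 + R$4500 + R$12500 = R$110000
  Less exemption R$60000 → base R$50000
  R$50000 × 11% = R$5500

R$6415 > R$5500, so the regular tax governs.

R$6415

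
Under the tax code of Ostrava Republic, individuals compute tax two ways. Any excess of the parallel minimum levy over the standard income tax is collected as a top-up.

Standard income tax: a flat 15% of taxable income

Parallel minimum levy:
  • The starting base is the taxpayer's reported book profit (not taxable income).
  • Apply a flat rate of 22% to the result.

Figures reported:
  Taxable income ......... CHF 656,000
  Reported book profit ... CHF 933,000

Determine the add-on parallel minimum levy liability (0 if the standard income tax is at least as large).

CHF 106,860

Standard income tax:
  CHF 656,000 × 15% = CHF 98,400

Parallel minimum levy:
  Base (reported book profit): CHF 933,000
  CHF 933,000 × 22% = CHF 205,260

Excess of parallel minimum levy over standard income tax: CHF 205,260 − CHF 98,400 = CHF 106,860.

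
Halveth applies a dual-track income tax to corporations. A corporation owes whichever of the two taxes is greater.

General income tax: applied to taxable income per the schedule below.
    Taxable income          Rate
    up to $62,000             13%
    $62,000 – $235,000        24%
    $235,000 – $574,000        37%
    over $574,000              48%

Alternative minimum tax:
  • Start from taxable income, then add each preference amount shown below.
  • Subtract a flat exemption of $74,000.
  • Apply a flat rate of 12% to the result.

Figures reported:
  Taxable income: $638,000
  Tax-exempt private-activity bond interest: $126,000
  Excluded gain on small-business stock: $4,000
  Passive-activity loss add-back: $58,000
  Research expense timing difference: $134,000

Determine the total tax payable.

Alternative minimum tax:
  Adjusted income: $638,000 + $126,000 + $4,000 + $58,000 + $134,000 = $960,000
  Less exemption $74,000 → base $886,000
  $886,000 × 12% = $106,320

General income tax:
  $62,000 × 13% = $8,060
  $173,000 × 24% = $41,520
  $339,000 × 37% = $125,430
  $64,000 × 48% = $30,720
  → $205,730

$205,730 > $106,320, so the general income tax governs.

$205,730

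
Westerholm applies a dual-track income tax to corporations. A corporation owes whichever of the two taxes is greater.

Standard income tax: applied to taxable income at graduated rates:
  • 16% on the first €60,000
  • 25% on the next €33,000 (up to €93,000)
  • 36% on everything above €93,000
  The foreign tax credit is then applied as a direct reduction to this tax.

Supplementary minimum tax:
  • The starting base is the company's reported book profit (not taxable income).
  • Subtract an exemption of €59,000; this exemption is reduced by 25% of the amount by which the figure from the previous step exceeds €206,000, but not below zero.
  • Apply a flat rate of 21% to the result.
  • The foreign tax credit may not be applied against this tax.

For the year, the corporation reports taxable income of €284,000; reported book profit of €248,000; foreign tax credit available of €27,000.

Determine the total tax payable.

€59,610

Supplementary minimum tax:
  Base (reported book profit): €248,000
  Exemption: €59,000 − 25% × (€248,000 − €206,000) = €59,000 − €10,500 = €48,500
  Base: €248,000 − €48,500 = €199,500
  €199,500 × 21% = €41,895

Standard income tax:
  €60,000 × 16% = €9,600
  €33,000 × 25% = €8,250
  €191,000 × 36% = €68,760
  → €86,610
  Less foreign tax credit €27,000 → €59,610

€59,610 > €41,895, so the standard income tax governs.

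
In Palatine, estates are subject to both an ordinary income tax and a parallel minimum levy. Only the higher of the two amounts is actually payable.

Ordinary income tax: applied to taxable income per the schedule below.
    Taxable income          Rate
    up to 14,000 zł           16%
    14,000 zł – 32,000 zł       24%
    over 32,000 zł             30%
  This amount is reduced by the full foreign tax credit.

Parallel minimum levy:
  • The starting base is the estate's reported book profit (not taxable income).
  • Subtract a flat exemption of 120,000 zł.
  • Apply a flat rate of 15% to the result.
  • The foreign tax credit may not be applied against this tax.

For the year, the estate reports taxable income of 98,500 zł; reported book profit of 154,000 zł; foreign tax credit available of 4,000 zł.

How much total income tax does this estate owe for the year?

Ordinary income tax:
  14,000 zł × 16% = 2,240 zł
  18,000 zł × 24% = 4,320 zł
  66,500 zł × 30% = 19,950 zł
  → 26,510 zł
  Less foreign tax credit 4,000 zł → 22,510 zł

Parallel minimum levy:
  Base (reported book profit): 154,000 zł
  Less exemption 120,000 zł → base 34,000 zł
  34,000 zł × 15% = 5,100 zł

22,510 zł > 5,100 zł, so the ordinary income tax governs.

22,510 zł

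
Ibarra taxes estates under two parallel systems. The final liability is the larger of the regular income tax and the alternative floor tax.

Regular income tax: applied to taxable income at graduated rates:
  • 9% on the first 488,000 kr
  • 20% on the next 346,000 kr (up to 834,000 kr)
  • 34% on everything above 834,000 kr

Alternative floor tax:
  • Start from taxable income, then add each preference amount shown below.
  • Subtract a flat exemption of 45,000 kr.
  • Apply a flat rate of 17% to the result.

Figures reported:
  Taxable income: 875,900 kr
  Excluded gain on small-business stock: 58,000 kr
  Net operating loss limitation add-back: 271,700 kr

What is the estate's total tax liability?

197,302 kr

Alternative floor tax:
  Adjusted income: 875,900 kr + 58,000 kr + 271,700 kr = 1,205,600 kr
  Less exemption 45,000 kr → base 1,160,600 kr
  1,160,600 kr × 17% = 197,302 kr

Regular income tax:
  488,000 kr × 9% = 43,920 kr
  346,000 kr × 20% = 69,200 kr
  41,900 kr × 34% = 14,246 kr
  → 127,366 kr

197,302 kr > 127,366 kr, so the alternative floor tax is the binding amount.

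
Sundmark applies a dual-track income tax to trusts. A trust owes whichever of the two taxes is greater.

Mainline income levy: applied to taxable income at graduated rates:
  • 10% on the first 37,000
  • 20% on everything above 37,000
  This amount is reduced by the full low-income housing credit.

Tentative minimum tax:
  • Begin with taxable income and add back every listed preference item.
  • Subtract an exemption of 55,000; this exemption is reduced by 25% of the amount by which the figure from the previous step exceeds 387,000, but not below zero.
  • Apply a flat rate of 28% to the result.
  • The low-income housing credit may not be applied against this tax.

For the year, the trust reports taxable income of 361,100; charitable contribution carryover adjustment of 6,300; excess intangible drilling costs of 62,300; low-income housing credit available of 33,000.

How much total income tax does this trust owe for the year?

Mainline income levy:
  37,000 × 10% = 3,700
  324,100 × 20% = 64,820
  → 68,520
  Less low-income housing credit 33,000 → 35,520

Tentative minimum tax:
  Adjusted income: 361,100 + 6,300 + 62,300 = 429,700
  Exemption: 55,000 − 25% × (429,700 − 387,000) = 55,000 − 10,675 = 44,325
  Base: 429,700 − 44,325 = 385,375
  385,375 × 28% = 107,905

107,905 > 35,520, so the tentative minimum tax is the binding amount.

107,905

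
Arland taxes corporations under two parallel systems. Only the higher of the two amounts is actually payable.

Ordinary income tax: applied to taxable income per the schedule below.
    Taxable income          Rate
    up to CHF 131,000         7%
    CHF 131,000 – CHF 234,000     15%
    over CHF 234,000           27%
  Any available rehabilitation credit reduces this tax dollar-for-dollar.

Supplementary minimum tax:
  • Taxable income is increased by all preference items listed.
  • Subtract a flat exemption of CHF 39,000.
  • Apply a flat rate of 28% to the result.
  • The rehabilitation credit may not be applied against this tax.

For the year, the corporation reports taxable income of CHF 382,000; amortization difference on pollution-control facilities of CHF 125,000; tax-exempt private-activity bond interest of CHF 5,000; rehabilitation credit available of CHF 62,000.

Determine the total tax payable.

Supplementary minimum tax:
  Adjusted income: CHF 382,000 + CHF 125,000 + CHF 5,000 = CHF 512,000
  Less exemption CHF 39,000 → base CHF 473,000
  CHF 473,000 × 28% = CHF 132,440

Ordinary income tax:
  CHF 131,000 × 7% = CHF 9,170
  CHF 103,000 × 15% = CHF 15,450
  CHF 148,000 × 27% = CHF 39,960
  → CHF 64,580
  Less rehabilitation credit CHF 62,000 → CHF 2,580

CHF 132,440 > CHF 2,580, so the supplementary minimum tax is the binding amount.

CHF 132,440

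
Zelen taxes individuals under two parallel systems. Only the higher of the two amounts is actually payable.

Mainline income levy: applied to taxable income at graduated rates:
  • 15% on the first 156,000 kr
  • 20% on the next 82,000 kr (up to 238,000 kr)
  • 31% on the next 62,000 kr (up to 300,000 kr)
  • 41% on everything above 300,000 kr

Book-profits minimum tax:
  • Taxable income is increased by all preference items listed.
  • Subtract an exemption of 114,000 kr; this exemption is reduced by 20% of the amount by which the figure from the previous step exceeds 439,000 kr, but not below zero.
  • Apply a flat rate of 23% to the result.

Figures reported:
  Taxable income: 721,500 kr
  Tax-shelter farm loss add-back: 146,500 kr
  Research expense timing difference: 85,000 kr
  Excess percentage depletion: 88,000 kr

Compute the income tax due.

Book-profits minimum tax:
  Adjusted income: 721,500 kr + 146,500 kr + 85,000 kr + 88,000 kr = 1,041,000 kr
  Exemption: 20% × (1,041,000 kr − 439,000 kr) = 120,400 kr ≥ 114,000 kr, so the exemption is fully phased out
  Base: 1,041,000 kr − 0 kr = 1,041,000 kr
  1,041,000 kr × 23% = 239,430 kr

Mainline income levy:
  156,000 kr × 15% = 23,400 kr
  82,000 kr × 20% = 16,400 kr
  62,000 kr × 31% = 19,220 kr
  421,500 kr × 41% = 172,815 kr
  → 231,835 kr

239,430 kr > 231,835 kr, so the book-profits minimum tax is the binding amount.

239,430 kr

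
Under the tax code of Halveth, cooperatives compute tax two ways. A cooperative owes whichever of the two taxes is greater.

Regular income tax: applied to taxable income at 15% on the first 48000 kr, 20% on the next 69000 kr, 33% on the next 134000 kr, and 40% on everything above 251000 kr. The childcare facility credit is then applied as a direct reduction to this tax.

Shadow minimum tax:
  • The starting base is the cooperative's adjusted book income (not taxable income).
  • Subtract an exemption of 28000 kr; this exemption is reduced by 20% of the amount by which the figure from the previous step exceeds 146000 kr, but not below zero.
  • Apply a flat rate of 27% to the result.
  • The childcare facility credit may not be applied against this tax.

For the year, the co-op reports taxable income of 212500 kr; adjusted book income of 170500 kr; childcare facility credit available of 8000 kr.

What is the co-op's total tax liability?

Regular income tax:
  48000 kr × 15% = 7200 kr
  69000 kr × 20% = 13800 kr
  95500 kr × 33% = 31515 kr
  → 52515 kr
  Less childcare facility credit 8000 kr → 44515 kr

Shadow minimum tax:
  Base (adjusted book income): 170500 kr
  Exemption: 28000 kr − 20% × (170500 kr − 146000 kr) = 28000 kr − 4900 kr = 23100 kr
  Base: 170500 kr − 23100 kr = 147400 kr
  147400 kr × 27% = 39798 kr

44515 kr > 39798 kr, so the regular income tax governs.

44515 kr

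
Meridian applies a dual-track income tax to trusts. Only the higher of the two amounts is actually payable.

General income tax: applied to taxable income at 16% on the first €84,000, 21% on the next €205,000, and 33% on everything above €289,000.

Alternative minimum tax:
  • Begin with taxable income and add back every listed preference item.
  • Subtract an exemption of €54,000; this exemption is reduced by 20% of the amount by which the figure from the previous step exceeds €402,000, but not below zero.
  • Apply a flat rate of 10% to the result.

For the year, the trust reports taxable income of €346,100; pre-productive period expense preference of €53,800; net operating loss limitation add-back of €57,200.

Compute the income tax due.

General income tax:
  €84,000 × 16% = €13,440
  €205,000 × 21% = €43,050
  €57,100 × 33% = €18,843
  → €75,333

Alternative minimum tax:
  Adjusted income: €346,100 + €53,800 + €57,200 = €457,100
  Exemption: €54,000 − 20% × (€457,100 − €402,000) = €54,000 − €11,020 = €42,980
  Base: €457,100 − €42,980 = €414,120
  €414,120 × 10% = €41,412

€75,333 > €41,412, so the general income tax governs.

€75,333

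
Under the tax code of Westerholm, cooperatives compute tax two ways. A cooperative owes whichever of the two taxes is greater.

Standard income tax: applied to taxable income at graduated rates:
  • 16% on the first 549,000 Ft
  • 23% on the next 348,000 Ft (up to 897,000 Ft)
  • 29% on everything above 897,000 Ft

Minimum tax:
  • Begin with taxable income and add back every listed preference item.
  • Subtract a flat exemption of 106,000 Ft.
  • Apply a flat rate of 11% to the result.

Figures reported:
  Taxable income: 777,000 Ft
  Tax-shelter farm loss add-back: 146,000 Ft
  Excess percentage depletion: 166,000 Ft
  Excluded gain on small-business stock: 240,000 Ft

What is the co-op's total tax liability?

140,280 Ft

Minimum tax:
  Adjusted income: 777,000 Ft + 146,000 Ft + 166,000 Ft + 240,000 Ft = 1,329,000 Ft
  Less exemption 106,000 Ft → base 1,223,000 Ft
  1,223,000 Ft × 11% = 134,530 Ft

Standard income tax:
  549,000 Ft × 16% = 87,840 Ft
  228,000 Ft × 23% = 52,440 Ft
  → 140,280 Ft

140,280 Ft > 134,530 Ft, so the standard income tax governs.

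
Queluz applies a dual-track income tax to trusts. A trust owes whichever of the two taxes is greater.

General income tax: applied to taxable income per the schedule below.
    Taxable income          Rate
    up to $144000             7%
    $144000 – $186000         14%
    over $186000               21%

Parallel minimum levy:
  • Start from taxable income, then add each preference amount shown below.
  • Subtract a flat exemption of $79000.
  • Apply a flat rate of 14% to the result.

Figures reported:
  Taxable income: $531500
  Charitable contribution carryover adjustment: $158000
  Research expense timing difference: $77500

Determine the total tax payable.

$96320

Parallel minimum levy:
  Adjusted income: $531500 + $158000 + $77500 = $767000
  Less exemption $79000 → base $688000
  $688000 × 14% = $96320

General income tax:
  $144000 × 7% = $10080
  $42000 × 14% = $5880
  $345500 × 21% = $72555
  → $88515

$96320 > $88515, so the parallel minimum levy is the binding amount.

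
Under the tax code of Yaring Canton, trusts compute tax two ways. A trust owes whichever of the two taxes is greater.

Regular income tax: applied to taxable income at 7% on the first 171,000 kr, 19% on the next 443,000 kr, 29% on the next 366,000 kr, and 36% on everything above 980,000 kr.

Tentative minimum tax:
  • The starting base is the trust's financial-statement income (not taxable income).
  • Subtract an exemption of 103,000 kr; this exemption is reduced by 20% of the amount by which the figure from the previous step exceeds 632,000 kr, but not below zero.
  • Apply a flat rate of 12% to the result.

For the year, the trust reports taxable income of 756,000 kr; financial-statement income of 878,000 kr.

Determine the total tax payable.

137,320 kr

Tentative minimum tax:
  Base (financial-statement income): 878,000 kr
  Exemption: 103,000 kr − 20% × (878,000 kr − 632,000 kr) = 103,000 kr − 49,200 kr = 53,800 kr
  Base: 878,000 kr − 53,800 kr = 824,200 kr
  824,200 kr × 12% = 98,904 kr

Regular income tax:
  171,000 kr × 7% = 11,970 kr
  443,000 kr × 19% = 84,170 kr
  142,000 kr × 29% = 41,180 kr
  → 137,320 kr

137,320 kr > 98,904 kr, so the regular income tax governs.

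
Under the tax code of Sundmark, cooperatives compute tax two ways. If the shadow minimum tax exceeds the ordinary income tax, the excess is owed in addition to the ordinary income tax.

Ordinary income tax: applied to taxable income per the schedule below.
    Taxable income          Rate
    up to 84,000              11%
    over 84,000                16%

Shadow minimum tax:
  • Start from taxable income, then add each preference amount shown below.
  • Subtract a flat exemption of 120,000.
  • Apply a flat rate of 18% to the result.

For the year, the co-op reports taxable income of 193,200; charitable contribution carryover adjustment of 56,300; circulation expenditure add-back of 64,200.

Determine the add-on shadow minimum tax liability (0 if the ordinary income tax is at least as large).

8,154

Ordinary income tax:
  84,000 × 11% = 9,240
  109,200 × 16% = 17,472
  → 26,712

Shadow minimum tax:
  Adjusted income: 193,200 + 56,300 + 64,200 = 313,700
  Less exemption 120,000 → base 193,700
  193,700 × 18% = 34,866

Excess of shadow minimum tax over ordinary income tax: 34,866 − 26,712 = 8,154.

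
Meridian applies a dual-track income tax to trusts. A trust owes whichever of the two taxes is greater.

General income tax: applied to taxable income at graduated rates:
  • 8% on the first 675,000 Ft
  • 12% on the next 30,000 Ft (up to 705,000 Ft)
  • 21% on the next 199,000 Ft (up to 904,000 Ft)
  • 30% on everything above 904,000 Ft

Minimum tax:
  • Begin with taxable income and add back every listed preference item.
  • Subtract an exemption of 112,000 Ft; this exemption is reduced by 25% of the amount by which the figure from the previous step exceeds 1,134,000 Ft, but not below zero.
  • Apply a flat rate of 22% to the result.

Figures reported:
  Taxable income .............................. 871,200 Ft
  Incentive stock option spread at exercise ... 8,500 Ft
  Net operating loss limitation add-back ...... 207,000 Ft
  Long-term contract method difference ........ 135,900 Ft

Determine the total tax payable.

Minimum tax:
  Adjusted income: 871,200 Ft + 8,500 Ft + 207,000 Ft + 135,900 Ft = 1,222,600 Ft
  Exemption: 112,000 Ft − 25% × (1,222,600 Ft − 1,134,000 Ft) = 112,000 Ft − 22,150 Ft = 89,850 Ft
  Base: 1,222,600 Ft − 89,850 Ft = 1,132,750 Ft
  1,132,750 Ft × 22% = 249,205 Ft

General income tax:
  675,000 Ft × 8% = 54,000 Ft
  30,000 Ft × 12% = 3,600 Ft
  166,200 Ft × 21% = 34,902 Ft
  → 92,502 Ft

249,205 Ft > 92,502 Ft, so the minimum tax is the binding amount.

249,205 Ft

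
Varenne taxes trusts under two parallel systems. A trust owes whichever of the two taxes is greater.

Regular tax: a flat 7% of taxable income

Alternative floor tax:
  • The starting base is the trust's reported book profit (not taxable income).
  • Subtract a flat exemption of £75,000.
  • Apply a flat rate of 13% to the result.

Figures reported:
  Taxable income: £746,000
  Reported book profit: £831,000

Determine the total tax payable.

Regular tax:
  £746,000 × 7% = £52,220

Alternative floor tax:
  Base (reported book profit): £831,000
  Less exemption £75,000 → base £756,000
  £756,000 × 13% = £98,280

£98,280 > £52,220, so the alternative floor tax is the binding amount.

£98,280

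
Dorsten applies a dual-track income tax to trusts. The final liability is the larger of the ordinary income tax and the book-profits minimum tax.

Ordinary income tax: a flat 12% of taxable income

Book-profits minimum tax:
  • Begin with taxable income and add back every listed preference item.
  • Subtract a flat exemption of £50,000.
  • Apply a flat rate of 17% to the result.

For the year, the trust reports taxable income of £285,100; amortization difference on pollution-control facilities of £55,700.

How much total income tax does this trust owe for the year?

Ordinary income tax:
  £285,100 × 12% = £34,212

Book-profits minimum tax:
  Adjusted income: £285,100 + £55,700 = £340,800
  Less exemption £50,000 → base £290,800
  £290,800 × 17% = £49,436

£49,436 > £34,212, so the book-profits minimum tax is the binding amount.

£49,436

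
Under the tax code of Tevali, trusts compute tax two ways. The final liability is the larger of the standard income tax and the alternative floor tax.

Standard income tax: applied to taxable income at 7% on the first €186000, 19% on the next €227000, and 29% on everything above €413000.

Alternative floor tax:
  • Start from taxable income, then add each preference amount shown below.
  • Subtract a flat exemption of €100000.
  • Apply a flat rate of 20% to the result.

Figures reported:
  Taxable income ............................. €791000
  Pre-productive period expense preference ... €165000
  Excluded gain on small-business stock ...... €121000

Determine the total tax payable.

€195400

Alternative floor tax:
  Adjusted income: €791000 + €165000 + €121000 = €1077000
  Less exemption €100000 → base €977000
  €977000 × 20% = €195400

Standard income tax:
  €186000 × 7% = €13020
  €227000 × 19% = €43130
  €378000 × 29% = €109620
  → €165770

€195400 > €165770, so the alternative floor tax is the binding amount.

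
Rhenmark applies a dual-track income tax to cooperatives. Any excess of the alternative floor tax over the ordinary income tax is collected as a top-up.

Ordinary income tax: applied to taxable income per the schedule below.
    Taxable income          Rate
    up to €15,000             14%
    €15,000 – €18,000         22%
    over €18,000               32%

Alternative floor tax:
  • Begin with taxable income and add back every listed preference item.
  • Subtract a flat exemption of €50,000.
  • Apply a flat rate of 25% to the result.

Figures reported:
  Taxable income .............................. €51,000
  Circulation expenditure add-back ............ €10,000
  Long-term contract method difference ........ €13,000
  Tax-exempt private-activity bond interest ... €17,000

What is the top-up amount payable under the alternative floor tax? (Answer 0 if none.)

€0

Ordinary income tax:
  €15,000 × 14% = €2,100
  €3,000 × 22% = €660
  €33,000 × 32% = €10,560
  → €13,320

Alternative floor tax:
  Adjusted income: €51,000 + €10,000 + €13,000 + €17,000 = €91,000
  Less exemption €50,000 → base €41,000
  €41,000 × 25% = €10,250

€10,250 ≤ €13,320, so no add-on is due.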